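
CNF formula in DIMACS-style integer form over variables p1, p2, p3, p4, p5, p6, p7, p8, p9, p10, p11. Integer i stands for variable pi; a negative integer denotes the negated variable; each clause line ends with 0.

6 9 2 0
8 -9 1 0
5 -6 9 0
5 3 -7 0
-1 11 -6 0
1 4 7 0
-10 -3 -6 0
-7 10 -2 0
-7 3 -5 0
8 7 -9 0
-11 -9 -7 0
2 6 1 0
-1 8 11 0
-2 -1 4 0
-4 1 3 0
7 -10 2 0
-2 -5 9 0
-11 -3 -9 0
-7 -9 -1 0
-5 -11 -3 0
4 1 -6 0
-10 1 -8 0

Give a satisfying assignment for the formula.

p1=True, p2=False, p3=False, p4=False, p5=True, p6=True, p7=False, p8=True, p9=True, p10=False, p11=True

Check each clause:
  1. (p9 | p2 | p6) — p9 is true.
  2. (~p9 | p1 | p8) — p8 is true.
  3. (p9 | p5 | ~p6) — p9 is true.
  4. (p5 | ~p7 | p3) — ~p7 is true.
  5. (p11 | ~p6 | ~p1) — p11 is true.
  6. (p4 | p7 | p1) — p1 is true.
  7. (~p3 | ~p10 | ~p6) — ~p3 is true.
  8. (~p2 | p10 | ~p7) — ~p7 is true.
  9. (~p7 | p3 | ~p5) — ~p7 is true.
  10. (~p9 | p7 | p8) — p8 is true.
  11. (~p7 | ~p11 | ~p9) — ~p7 is true.
  12. (p2 | p6 | p1) — p1 is true.
  13. (p8 | p11 | ~p1) — p8 is true.
  14. (p4 | ~p2 | ~p1) — ~p2 is true.
  15. (p3 | p1 | ~p4) — p1 is true.
  16. (p2 | p7 | ~p10) — ~p10 is true.
  17. (~p2 | p9 | ~p5) — p9 is true.
  18. (~p9 | ~p11 | ~p3) — ~p3 is true.
  19. (~p9 | ~p1 | ~p7) — ~p7 is true.
  20. (~p5 | ~p3 | ~p11) — ~p3 is true.
  21. (~p6 | p1 | p4) — p1 is true.
  22. (~p10 | p1 | ~p8) — p1 is true.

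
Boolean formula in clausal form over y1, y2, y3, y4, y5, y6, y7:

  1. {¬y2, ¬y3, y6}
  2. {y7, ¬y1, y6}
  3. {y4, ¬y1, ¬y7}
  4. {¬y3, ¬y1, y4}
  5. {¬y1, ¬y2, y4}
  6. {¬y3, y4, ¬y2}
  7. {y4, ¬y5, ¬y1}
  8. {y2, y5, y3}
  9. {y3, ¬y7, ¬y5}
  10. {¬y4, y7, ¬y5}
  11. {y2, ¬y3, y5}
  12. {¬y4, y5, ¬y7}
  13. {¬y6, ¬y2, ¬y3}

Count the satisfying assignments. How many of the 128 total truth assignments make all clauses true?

Split on y3, then y4.
  y3=T, y4=T: remaining (y1,y2,y5,y6,y7) ∈ {(F,F,T,F,T); (F,F,T,T,T); (T,F,T,F,T); (T,F,T,T,T)} — 4.
  y3=T, y4=F: remaining (y1,y2,y5,y6,y7) ∈ {(F,F,T,F,F); (F,F,T,F,T); (F,F,T,T,F); (F,F,T,T,T)} — 4.
  y3=F, y4=T: remaining (y1,y2,y5,y6,y7) ∈ {(F,T,F,F,F); (F,T,F,T,F); (T,T,F,T,F)} — 3.
  y3=F, y4=F: y6 free; 4 ways for (y1,y2,y5,y7) × 2^1 = 8.
Total: 4 + 4 + 3 + 8 = 19.

19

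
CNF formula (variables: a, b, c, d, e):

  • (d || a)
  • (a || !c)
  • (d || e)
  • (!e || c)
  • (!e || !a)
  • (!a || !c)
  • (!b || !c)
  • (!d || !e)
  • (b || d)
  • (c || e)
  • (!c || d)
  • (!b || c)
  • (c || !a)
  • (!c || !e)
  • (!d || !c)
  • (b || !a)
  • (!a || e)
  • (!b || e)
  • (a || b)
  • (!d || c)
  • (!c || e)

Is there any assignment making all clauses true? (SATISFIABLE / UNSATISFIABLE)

UNSATISFIABLE

c = True:
  propagation gives a=True; an empty clause results — contradiction.
c = False:
  propagation gives e=False; an empty clause results — contradiction.
Every branch closes, so no satisfying assignment exists.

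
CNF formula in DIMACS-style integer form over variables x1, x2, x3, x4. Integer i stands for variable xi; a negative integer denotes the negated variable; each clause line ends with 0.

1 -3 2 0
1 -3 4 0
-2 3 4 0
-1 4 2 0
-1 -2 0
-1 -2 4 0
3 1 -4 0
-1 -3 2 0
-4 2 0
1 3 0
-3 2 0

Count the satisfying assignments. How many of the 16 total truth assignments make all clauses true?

1

The models are:
  x1=0 x2=1 x3=1 x4=1
Count: 1.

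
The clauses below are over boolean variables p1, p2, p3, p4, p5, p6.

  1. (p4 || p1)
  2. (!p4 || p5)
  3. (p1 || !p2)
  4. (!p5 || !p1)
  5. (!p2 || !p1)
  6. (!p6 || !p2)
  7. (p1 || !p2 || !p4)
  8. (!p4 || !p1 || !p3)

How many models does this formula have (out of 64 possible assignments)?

8

The models are:
  p1=F p2=F p3=F p4=T p5=T p6=F
  p1=F p2=F p3=F p4=T p5=T p6=T
  p1=F p2=F p3=T p4=T p5=T p6=F
  p1=F p2=F p3=T p4=T p5=T p6=T
  p1=T p2=F p3=F p4=F p5=F p6=F
  p1=T p2=F p3=F p4=F p5=F p6=T
  p1=T p2=F p3=T p4=F p5=F p6=F
  p1=T p2=F p3=T p4=F p5=F p6=T
Count: 8.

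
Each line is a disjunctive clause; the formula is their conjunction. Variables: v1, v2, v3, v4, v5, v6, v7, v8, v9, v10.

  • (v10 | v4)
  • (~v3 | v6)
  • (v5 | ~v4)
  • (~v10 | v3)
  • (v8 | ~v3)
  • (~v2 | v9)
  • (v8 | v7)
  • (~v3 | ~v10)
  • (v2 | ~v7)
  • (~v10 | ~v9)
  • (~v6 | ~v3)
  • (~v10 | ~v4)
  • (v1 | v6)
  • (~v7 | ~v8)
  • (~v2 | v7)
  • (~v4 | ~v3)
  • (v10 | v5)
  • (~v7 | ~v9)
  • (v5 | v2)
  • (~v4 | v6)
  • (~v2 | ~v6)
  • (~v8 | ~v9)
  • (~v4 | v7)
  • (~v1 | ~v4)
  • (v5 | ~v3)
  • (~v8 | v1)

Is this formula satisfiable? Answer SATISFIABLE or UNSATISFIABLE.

v3 = True:
  propagation gives v6=True; an empty clause results — contradiction.
v3 = False:
  propagation gives v10=False, v4=True, v5=True, v6=True; an empty clause results — contradiction.
Every branch closes, so no satisfying assignment exists.

UNSATISFIABLE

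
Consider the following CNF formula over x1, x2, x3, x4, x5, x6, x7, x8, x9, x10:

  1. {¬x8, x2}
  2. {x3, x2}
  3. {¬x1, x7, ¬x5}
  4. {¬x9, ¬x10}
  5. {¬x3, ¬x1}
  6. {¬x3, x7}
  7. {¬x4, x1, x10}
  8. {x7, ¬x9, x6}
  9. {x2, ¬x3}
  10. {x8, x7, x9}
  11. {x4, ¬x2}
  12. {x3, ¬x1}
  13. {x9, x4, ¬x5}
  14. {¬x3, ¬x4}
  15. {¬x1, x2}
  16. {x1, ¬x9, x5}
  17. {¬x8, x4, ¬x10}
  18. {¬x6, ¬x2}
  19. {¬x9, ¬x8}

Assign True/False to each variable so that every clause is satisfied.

x1 = 0, x2 = 1, x3 = 0, x4 = 1, x5 = 1, x6 = 0, x7 = 0, x8 = 1, x9 = 0, x10 = 1

Check each clause:
  1. {x2, ¬x8} — x2 is true.
  2. {x2, x3} — x2 is true.
  3. {¬x1, x7, ¬x5} — ¬x1 is true.
  4. {¬x9, ¬x10} — ¬x9 is true.
  5. {¬x1, ¬x3} — ¬x3 is true.
  6. {¬x3, x7} — ¬x3 is true.
  7. {x10, ¬x4, x1} — x10 is true.
  8. {¬x9, x6, x7} — ¬x9 is true.
  9. {¬x3, x2} — x2 is true.
  10. {x9, x7, x8} — x8 is true.
  11. {x4, ¬x2} — x4 is true.
  12. {x3, ¬x1} — ¬x1 is true.
  13. {¬x5, x9, x4} — x4 is true.
  14. {¬x3, ¬x4} — ¬x3 is true.
  15. {¬x1, x2} — x2 is true.
  16. {¬x9, x1, x5} — x5 is true.
  17. {¬x8, ¬x10, x4} — x4 is true.
  18. {¬x2, ¬x6} — ¬x6 is true.
  19. {¬x9, ¬x8} — ¬x9 is true.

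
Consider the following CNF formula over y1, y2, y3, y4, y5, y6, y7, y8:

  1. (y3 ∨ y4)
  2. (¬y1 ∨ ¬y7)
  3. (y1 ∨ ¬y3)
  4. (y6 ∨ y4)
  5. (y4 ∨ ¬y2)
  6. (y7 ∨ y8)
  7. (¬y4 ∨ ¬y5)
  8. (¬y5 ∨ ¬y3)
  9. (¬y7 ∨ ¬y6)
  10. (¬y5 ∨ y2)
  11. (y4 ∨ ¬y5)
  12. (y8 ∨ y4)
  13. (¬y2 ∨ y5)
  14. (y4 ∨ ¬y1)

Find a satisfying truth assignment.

Pure literal: y8 appears only positively; assign y8 = True.
Branch on y1: take y1 = False.
  then y3 is forced to False.
  then y4 is forced to True.
  then y5 is forced to False.
  then y2 is forced to False.
Try y6 = True.
  then y7 is forced to False.
Check each clause:
  1. (y3 ∨ y4) — y4 is true.
  2. (¬y7 ∨ ¬y1) — ¬y7 is true.
  3. (¬y3 ∨ y1) — ¬y3 is true.
  4. (y4 ∨ y6) — y4 is true.
  5. (y4 ∨ ¬y2) — y4 is true.
  6. (y7 ∨ y8) — y8 is true.
  7. (¬y4 ∨ ¬y5) — ¬y5 is true.
  8. (¬y3 ∨ ¬y5) — ¬y5 is true.
  9. (¬y6 ∨ ¬y7) — ¬y7 is true.
  10. (y2 ∨ ¬y5) — ¬y5 is true.
  11. (y4 ∨ ¬y5) — ¬y5 is true.
  12. (y4 ∨ y8) — y8 is true.
  13. (¬y2 ∨ y5) — ¬y2 is true.
  14. (y4 ∨ ¬y1) — y4 is true.

y1 = False  y2 = False  y3 = False  y4 = True  y5 = False  y6 = True  y7 = False  y8 = True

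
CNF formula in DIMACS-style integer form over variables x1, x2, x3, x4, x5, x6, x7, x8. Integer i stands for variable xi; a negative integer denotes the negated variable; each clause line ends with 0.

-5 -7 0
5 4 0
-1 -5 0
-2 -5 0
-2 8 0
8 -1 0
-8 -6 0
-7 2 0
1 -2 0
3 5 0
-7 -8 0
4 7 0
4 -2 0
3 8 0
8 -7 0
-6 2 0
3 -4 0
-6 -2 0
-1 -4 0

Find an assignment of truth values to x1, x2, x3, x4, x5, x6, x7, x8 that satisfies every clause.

x3 occurs only positively in the remaining clauses — set x3 = True.
Pure literal: x6 appears only negated; assign x6 = False.
Try x1 = False.
  then x2 is forced to False.
  then x7 is forced to False.
  then x4 is forced to True.
x5, x8 are now unconstrained; take x5 = True, x8 = True.
Every clause has at least one true literal under this assignment.

x1=False  x2=False  x3=True  x4=True  x5=True  x6=False  x7=False  x8=True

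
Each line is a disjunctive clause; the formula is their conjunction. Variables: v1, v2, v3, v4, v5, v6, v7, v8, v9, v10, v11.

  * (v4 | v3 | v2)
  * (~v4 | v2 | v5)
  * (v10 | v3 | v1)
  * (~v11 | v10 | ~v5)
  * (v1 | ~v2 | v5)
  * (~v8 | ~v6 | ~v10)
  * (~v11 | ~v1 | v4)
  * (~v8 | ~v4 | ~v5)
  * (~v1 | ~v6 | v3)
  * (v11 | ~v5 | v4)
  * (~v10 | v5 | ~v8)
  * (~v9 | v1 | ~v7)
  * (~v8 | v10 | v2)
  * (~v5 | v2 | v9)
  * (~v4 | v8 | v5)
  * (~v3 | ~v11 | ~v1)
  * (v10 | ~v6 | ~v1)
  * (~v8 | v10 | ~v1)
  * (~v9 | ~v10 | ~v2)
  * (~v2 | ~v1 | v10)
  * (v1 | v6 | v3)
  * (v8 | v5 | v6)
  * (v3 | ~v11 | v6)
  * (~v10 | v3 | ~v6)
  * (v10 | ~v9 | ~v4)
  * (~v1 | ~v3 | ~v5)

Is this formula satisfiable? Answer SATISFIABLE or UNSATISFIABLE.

SATISFIABLE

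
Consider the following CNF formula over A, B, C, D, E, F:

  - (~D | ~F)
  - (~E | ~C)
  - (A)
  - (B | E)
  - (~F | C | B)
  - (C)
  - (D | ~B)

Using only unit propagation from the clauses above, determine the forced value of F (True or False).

Unit clause (A) sets A = True.
(C) is a unit clause: C = True.
In (~E | ~C), ~C is now false; ~E must hold, so E = False.
From (B | E) and E = False: B = True.
(D | ~B) with B = True leaves only D, so D = True.
In (~F | ~D), ~D is now false; ~F must hold, so F = False.

False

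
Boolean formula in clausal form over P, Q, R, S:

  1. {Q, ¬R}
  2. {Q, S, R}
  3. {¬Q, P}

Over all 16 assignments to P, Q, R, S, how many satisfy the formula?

6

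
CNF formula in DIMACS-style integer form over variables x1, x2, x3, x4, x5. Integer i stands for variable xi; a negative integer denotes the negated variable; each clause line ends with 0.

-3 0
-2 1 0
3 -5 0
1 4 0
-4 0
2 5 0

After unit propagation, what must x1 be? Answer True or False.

True

Unit clause (NOT x3) sets x3 = False.
(NOT x5 OR x3) with x3 = False leaves only NOT x5, so x5 = False.
(NOT x4) stands alone — x4 = False.
In (x1 OR x4), x4 is now false; x1 must hold, so x1 = True.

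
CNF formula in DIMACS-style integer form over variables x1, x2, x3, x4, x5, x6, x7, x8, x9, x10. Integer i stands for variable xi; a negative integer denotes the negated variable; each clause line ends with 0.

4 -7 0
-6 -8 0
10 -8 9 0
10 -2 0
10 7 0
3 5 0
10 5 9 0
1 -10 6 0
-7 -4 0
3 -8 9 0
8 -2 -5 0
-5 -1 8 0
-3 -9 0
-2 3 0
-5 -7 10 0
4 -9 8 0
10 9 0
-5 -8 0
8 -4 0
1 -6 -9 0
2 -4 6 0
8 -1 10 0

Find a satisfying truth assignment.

x1=0, x2=1, x3=1, x4=0, x5=0, x6=1, x7=0, x8=0, x9=0, x10=1

Check each clause:
  1. (x4 \/ ~x7) — ~x7 is true.
  2. (~x6 \/ ~x8) — ~x8 is true.
  3. (~x8 \/ x9 \/ x10) — ~x8 is true.
  4. (x10 \/ ~x2) — x10 is true.
  5. (x7 \/ x10) — x10 is true.
  6. (x5 \/ x3) — x3 is true.
  7. (x5 \/ x10 \/ x9) — x10 is true.
  8. (x6 \/ x1 \/ ~x10) — x6 is true.
  9. (~x7 \/ ~x4) — ~x7 is true.
  10. (x3 \/ ~x8 \/ x9) — ~x8 is true.
  11. (x8 \/ ~x5 \/ ~x2) — ~x5 is true.
  12. (x8 \/ ~x5 \/ ~x1) — ~x5 is true.
  13. (~x3 \/ ~x9) — ~x9 is true.
  14. (x3 \/ ~x2) — x3 is true.
  15. (~x5 \/ ~x7 \/ x10) — ~x7 is true.
  16. (~x9 \/ x8 \/ x4) — ~x9 is true.
  17. (x9 \/ x10) — x10 is true.
  18. (~x5 \/ ~x8) — ~x8 is true.
  19. (~x4 \/ x8) — ~x4 is true.
  20. (x1 \/ ~x9 \/ ~x6) — ~x9 is true.
  21. (~x4 \/ x2 \/ x6) — x2 is true.
  22. (~x1 \/ x8 \/ x10) — x10 is true.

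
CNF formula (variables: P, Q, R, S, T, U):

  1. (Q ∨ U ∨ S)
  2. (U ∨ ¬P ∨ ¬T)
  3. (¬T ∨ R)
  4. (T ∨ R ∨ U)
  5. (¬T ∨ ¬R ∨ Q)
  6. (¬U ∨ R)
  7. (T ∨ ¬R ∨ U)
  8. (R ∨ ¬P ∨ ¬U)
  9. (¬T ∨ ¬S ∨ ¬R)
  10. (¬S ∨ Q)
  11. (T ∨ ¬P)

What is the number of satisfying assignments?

6

The models are:
  P=F Q=F R=T S=F T=F U=T
  P=F Q=T R=T S=F T=F U=T
  P=F Q=T R=T S=F T=T U=F
  P=F Q=T R=T S=F T=T U=T
  P=F Q=T R=T S=T T=F U=T
  P=T Q=T R=T S=F T=T U=T
That's 6 in total.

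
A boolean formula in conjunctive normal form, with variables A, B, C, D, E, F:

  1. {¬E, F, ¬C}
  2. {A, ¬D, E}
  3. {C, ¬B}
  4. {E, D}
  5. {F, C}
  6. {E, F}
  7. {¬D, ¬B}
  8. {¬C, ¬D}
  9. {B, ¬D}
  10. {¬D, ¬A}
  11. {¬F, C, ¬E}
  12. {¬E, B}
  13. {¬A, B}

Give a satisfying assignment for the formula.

Branch on A: take A = True.
  then D is forced to False.
  then E is forced to True.
  then B is forced to True.
  then C is forced to True.
  then F is forced to True.

A=T, B=T, C=T, D=F, E=T, F=T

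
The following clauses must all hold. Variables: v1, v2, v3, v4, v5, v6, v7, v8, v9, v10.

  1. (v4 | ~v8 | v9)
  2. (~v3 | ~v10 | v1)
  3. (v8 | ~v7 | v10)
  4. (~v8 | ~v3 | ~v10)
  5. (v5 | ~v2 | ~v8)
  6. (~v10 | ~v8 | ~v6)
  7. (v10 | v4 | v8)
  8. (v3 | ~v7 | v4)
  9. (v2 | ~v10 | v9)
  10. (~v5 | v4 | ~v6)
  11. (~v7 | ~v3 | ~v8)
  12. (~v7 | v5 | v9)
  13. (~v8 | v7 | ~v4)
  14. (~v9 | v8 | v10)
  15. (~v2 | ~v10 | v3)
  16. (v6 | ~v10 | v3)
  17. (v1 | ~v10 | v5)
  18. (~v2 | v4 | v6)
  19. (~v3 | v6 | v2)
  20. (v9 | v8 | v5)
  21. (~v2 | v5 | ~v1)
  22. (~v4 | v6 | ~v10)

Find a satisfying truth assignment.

v1=T, v2=F, v3=F, v4=F, v5=F, v6=F, v7=F, v8=T, v9=T, v10=F

Try v1 = True.
Try v2 = False.
The remaining clauses are satisfied by v3 = False, v4 = False, v5 = False, v6 = False, v7 = False, v8 = True, v9 = True, v10 = False.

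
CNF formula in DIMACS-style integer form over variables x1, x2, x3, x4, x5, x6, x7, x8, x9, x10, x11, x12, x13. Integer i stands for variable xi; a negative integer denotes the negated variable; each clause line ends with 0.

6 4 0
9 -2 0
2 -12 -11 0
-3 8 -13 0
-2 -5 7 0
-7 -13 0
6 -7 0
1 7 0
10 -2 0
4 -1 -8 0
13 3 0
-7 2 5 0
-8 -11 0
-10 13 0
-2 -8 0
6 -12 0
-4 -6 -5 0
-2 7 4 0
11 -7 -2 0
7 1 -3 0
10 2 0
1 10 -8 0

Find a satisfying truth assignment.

x1 = True  x2 = False  x3 = False  x4 = True  x5 = False  x6 = False  x7 = False  x8 = True  x9 = False  x10 = True  x11 = False  x12 = False  x13 = True

x12 occurs only negated in the remaining clauses — set x12 = False.
Try x1 = True.
Branch on x2: take x2 = False.
  then x10 is forced to True.
  then x13 is forced to True.
  then x7 is forced to False.
For the remaining variables, x3 = False, x4 = True, x5 = False, x6 = False, x8 = True, x9 = False, x11 = False works.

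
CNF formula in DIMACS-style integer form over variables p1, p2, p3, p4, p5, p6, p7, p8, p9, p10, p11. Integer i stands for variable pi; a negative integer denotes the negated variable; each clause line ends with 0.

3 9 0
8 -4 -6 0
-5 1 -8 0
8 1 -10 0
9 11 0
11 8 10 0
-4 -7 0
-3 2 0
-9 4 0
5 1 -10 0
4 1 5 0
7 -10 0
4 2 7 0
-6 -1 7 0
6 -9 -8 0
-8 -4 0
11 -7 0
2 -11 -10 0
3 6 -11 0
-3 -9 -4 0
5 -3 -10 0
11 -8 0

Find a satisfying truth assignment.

p2 occurs only positively in the remaining clauses — set p2 = True.
Try p1 = True.
Try p3 = True.
Branch on p4: take p4 = False.
  then p9 is forced to False.
  then p11 is forced to True.
For the remaining variables, p5 = True, p6 = False, p7 = False, p8 = True, p10 = False works.
Check each clause:
  1. (p3 \/ p9) — p3 is true.
  2. (~p4 \/ ~p6 \/ p8) — p8 is true.
  3. (~p8 \/ ~p5 \/ p1) — p1 is true.
  4. (~p10 \/ p1 \/ p8) — p8 is true.
  5. (p9 \/ p11) — p11 is true.
  6. (p11 \/ p8 \/ p10) — p8 is true.
  7. (~p4 \/ ~p7) — ~p7 is true.
  8. (~p3 \/ p2) — p2 is true.
  9. (~p9 \/ p4) — ~p9 is true.
  10. (p5 \/ ~p10 \/ p1) — p1 is true.
  11. (p5 \/ p1 \/ p4) — p1 is true.
  12. (~p10 \/ p7) — ~p10 is true.
  13. (p7 \/ p4 \/ p2) — p2 is true.
  14. (p7 \/ ~p1 \/ ~p6) — ~p6 is true.
  15. (~p9 \/ p6 \/ ~p8) — ~p9 is true.
  16. (~p4 \/ ~p8) — ~p4 is true.
  17. (p11 \/ ~p7) — ~p7 is true.
  18. (~p11 \/ p2 \/ ~p10) — p2 is true.
  19. (p3 \/ ~p11 \/ p6) — p3 is true.
  20. (~p3 \/ ~p4 \/ ~p9) — ~p4 is true.
  21. (~p3 \/ ~p10 \/ p5) — p5 is true.
  22. (~p8 \/ p11) — p11 is true.

p1=True, p2=True, p3=True, p4=False, p5=True, p6=False, p7=False, p8=True, p9=False, p10=False, p11=True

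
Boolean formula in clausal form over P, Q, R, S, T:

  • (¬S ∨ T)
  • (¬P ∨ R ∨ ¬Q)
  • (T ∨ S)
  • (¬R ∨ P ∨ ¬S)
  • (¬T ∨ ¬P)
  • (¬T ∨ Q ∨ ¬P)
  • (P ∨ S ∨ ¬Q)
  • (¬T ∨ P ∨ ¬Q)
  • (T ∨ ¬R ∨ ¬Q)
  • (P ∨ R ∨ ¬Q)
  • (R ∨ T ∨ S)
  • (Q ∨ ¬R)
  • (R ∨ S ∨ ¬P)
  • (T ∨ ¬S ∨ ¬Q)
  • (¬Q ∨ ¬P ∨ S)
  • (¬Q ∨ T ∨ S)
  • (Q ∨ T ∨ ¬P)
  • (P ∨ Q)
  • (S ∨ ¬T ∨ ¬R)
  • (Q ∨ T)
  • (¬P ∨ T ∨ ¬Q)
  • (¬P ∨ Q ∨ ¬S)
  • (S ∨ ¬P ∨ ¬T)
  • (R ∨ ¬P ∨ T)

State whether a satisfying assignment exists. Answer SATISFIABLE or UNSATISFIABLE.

P = True:
  propagation gives T=False, S=False; an empty clause results — contradiction.
P = False:
  propagation gives Q=True, S=True, T=True; an empty clause results — contradiction.
Every branch closes, so no satisfying assignment exists.

UNSATISFIABLE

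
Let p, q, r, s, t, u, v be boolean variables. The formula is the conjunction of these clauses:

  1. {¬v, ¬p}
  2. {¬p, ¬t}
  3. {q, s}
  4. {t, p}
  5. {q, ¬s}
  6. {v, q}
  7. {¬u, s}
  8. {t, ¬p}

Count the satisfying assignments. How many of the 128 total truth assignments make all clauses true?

Case analysis on p and q:
  p=T, q=T: a clause becomes empty — 0.
  p=T, q=F: a clause becomes empty — 0.
  p=F, q=T: r, v free; 3 ways for (s,t,u) × 2^2 = 12.
  p=F, q=F: a clause becomes empty — 0.
Total: 0 + 0 + 12 + 0 = 12.

12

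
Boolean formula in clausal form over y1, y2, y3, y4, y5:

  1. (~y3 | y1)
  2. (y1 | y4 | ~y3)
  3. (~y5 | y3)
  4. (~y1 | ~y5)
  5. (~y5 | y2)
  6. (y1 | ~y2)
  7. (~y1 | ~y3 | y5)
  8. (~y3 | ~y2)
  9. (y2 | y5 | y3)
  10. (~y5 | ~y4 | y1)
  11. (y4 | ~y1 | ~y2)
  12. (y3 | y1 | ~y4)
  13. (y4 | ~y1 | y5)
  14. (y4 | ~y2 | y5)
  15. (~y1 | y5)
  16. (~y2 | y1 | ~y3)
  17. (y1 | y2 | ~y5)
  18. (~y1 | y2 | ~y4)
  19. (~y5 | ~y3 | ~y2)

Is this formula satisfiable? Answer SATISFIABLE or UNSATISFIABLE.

UNSATISFIABLE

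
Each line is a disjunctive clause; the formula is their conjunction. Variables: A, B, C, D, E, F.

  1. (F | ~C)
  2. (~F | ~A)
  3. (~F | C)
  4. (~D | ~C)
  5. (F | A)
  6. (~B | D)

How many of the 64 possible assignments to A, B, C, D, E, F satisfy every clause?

Satisfying assignments:
  A=F B=F C=T D=F E=F F=T
  A=F B=F C=T D=F E=T F=T
  A=T B=F C=F D=F E=F F=F
  A=T B=F C=F D=F E=T F=F
  A=T B=F C=F D=T E=F F=F
  A=T B=F C=F D=T E=T F=F
  A=T B=T C=F D=T E=F F=F
  A=T B=T C=F D=T E=T F=F
Count: 8.

8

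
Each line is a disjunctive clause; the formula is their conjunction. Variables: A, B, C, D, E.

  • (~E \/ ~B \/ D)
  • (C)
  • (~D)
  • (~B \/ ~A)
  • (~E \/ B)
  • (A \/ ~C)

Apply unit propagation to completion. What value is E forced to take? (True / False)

False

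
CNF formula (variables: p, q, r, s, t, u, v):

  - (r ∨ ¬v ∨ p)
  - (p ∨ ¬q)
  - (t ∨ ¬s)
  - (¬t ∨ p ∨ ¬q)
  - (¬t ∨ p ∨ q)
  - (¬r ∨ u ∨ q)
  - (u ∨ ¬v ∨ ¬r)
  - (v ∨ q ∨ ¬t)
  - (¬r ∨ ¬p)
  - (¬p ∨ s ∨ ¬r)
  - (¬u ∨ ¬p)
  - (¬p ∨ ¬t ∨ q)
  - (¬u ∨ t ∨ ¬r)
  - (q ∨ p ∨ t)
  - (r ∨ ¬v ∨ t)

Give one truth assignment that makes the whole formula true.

p=1, q=1, r=0, s=1, t=1, u=0, v=1

Branch on p: take p = True.
  then r is forced to False.
  then u is forced to False.
Branch on q: take q = True.
Set s = True and propagate.
  then t is forced to True.
v is now unconstrained; take v = True.
Every clause has at least one true literal under this assignment.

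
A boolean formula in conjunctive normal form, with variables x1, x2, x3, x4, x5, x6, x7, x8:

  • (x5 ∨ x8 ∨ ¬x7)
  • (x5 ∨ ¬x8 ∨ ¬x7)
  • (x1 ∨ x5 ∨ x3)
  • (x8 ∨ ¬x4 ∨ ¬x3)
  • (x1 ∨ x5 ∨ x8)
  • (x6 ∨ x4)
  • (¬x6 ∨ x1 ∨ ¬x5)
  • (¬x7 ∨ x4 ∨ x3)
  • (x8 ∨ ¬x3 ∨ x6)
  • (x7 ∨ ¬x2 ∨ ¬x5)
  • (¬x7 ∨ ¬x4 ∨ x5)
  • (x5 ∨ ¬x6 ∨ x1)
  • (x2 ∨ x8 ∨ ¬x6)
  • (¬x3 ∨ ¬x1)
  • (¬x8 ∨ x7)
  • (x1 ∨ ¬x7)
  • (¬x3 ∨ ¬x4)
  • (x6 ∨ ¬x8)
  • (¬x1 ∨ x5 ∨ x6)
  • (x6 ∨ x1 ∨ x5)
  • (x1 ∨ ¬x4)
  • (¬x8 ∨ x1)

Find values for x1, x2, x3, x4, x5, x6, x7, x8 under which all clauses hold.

x1=T, x2=T, x3=F, x4=T, x5=F, x6=T, x7=F, x8=F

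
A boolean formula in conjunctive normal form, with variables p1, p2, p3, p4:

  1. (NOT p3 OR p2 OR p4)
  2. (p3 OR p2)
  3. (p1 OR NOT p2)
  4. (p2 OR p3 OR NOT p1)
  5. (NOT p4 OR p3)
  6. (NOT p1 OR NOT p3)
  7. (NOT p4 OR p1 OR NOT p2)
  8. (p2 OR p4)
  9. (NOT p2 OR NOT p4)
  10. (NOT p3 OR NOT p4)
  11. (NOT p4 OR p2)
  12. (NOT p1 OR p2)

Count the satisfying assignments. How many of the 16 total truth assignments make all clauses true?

1

The models are:
  p1=1 p2=1 p3=0 p4=0
Count: 1.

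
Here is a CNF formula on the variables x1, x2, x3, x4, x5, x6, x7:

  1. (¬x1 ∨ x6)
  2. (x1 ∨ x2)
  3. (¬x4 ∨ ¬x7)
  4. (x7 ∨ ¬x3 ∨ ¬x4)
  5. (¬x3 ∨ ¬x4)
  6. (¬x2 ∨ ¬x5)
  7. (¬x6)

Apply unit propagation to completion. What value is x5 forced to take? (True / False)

(¬x6) stands alone — x6 = False.
(¬x1 ∨ x6): since x6 = False, the clause reduces to (¬x1). x1 = False.
In (x2 ∨ x1), x1 is now false; x2 must hold, so x2 = True.
(¬x5 ∨ ¬x2): since x2 = True, the clause reduces to (¬x5). x5 = False.

False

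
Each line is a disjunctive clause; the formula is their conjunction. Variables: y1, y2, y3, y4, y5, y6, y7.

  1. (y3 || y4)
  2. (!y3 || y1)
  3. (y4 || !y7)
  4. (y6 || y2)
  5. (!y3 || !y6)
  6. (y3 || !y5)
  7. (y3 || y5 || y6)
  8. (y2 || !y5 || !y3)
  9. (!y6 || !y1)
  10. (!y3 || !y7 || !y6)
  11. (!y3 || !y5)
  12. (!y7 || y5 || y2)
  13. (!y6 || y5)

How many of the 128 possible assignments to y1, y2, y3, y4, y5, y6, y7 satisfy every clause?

3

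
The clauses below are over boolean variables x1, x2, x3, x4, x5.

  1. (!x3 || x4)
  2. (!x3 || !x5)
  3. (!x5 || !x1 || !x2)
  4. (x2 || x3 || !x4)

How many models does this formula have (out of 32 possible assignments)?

14

Case analysis on x3 and x2:
  x3=1, x2=1: remaining (x1,x4,x5) ∈ {(0,1,0); (1,1,0)} — 2.
  x3=1, x2=0: remaining (x1,x4,x5) ∈ {(0,1,0); (1,1,0)} — 2.
  x3=0, x2=1: x4 free; 3 ways for (x1,x5) × 2^1 = 6.
  x3=0, x2=0: remaining (x1,x4,x5) ∈ {(0,0,0); (0,0,1); (1,0,0); (1,0,1)} — 4.
Total: 2 + 2 + 6 + 4 = 14.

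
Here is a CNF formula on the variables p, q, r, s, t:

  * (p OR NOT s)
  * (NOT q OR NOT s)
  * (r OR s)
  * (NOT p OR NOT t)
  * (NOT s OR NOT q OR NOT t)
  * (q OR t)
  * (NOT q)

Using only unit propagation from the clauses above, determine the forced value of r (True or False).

True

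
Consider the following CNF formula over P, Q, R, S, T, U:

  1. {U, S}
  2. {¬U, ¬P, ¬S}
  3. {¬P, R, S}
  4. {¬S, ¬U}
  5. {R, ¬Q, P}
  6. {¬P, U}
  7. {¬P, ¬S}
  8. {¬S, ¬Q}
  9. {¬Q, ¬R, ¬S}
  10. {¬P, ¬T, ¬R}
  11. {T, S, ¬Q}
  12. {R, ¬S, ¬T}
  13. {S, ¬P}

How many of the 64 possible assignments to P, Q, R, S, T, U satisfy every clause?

Case analysis on S and P:
  S=1, P=1: a clause becomes empty — 0.
  S=1, P=0: remaining (Q,R,T,U) ∈ {(0,0,0,0); (0,1,0,0); (0,1,1,0)} — 3.
  S=0, P=1: a clause becomes empty — 0.
  S=0, P=0: 5 of the 16 assignments to (Q,R,T,U) work.
Total: 0 + 3 + 0 + 5 = 8.

8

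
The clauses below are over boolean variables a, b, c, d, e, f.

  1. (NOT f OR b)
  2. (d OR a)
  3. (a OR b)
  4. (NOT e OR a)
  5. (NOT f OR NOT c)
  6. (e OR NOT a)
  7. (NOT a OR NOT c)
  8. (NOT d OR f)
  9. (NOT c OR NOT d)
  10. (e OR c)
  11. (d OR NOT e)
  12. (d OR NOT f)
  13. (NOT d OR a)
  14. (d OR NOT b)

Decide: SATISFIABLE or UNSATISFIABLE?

Branch on a: take a = True.
  then e is forced to True.
  then c is forced to False.
  then d is forced to True.
  then f is forced to True.
  then b is forced to True.
So a = 1, b = 1, c = 0, d = 1, e = 1, f = 1 is a satisfying assignment.

SATISFIABLE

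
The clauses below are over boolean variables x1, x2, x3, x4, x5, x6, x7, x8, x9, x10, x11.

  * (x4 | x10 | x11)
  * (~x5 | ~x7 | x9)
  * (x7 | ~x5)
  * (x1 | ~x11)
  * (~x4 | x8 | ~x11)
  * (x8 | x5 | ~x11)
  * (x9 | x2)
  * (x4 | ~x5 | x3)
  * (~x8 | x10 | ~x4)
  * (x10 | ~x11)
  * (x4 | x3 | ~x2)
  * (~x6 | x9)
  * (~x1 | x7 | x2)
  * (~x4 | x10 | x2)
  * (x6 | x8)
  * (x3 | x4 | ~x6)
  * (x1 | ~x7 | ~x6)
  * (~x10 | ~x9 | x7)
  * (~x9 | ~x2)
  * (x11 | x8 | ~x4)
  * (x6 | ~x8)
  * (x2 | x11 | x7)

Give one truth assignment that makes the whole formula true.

x1 = T, x2 = F, x3 = T, x4 = T, x5 = T, x6 = T, x7 = T, x8 = T, x9 = T, x10 = T, x11 = F

x3 occurs only positively in the remaining clauses — set x3 = True.
Try x1 = True.
For the remaining variables, x2 = False, x4 = True, x5 = True, x6 = True, x7 = True, x8 = True, x9 = True, x10 = True, x11 = False works.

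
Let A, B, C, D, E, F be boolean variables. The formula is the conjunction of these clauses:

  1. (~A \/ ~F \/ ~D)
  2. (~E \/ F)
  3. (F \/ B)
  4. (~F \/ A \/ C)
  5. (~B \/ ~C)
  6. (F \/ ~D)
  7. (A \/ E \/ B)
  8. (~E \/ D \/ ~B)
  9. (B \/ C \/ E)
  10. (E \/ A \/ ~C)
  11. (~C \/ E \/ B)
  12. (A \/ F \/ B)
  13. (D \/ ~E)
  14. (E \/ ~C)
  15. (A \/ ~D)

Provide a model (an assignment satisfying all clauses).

Try A = True.
Try B = True.
  then C is forced to False.
Try D = False.
  then E is forced to False.
F is now unconstrained; take F = True.

A=True, B=True, C=False, D=False, E=False, F=True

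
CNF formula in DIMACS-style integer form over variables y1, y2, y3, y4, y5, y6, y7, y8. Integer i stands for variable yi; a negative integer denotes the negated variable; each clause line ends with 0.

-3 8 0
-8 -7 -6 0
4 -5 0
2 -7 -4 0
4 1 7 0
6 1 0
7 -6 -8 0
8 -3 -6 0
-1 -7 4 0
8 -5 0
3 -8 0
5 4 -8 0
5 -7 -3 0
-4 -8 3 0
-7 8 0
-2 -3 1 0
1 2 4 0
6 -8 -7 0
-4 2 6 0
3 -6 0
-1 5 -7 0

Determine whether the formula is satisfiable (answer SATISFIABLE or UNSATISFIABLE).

Branch on y1: take y1 = True.
Branch on y2: take y2 = True.
Branch on y3: take y3 = True.
  then y8 is forced to True.
For the remaining variables, y4 = True, y5 = False, y6 = False, y7 = False works.
Every clause has at least one true literal under this assignment.
So y1=1, y2=1, y3=1, y4=1, y5=0, y6=0, y7=0, y8=1 is a satisfying assignment.

SATISFIABLE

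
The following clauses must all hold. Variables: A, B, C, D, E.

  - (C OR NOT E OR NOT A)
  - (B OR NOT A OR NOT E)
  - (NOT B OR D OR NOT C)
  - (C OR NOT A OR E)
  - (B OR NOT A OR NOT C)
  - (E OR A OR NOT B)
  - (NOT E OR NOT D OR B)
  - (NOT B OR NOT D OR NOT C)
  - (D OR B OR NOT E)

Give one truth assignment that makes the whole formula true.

A=False, B=True, C=False, D=True, E=True

Branch on A: take A = False.
Branch on B: take B = True.
  then E is forced to True.
The remaining clauses are satisfied by C = False, D = True.
Every clause has at least one true literal under this assignment.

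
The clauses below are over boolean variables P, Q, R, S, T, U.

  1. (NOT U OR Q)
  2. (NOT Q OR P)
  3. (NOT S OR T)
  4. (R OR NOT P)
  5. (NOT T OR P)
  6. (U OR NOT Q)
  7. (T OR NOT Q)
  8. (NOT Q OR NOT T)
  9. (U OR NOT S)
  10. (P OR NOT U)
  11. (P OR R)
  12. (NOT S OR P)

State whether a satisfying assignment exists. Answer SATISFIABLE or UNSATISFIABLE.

SATISFIABLE

R occurs only positively in the remaining clauses — set R = True.
S occurs only negated in the remaining clauses — set S = False.
Set P = False and propagate.
  then Q is forced to False.
  then U is forced to False.
  then T is forced to False.
So P=F, Q=F, R=T, S=F, T=F, U=F is a satisfying assignment.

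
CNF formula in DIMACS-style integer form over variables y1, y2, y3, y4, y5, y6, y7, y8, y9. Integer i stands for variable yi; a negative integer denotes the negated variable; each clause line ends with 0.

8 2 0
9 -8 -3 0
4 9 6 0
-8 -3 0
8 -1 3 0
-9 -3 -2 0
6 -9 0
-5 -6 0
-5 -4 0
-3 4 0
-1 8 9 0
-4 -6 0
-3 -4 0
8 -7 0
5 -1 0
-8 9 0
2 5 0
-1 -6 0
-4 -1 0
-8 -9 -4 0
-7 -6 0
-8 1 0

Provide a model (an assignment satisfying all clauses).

y1=False, y2=True, y3=False, y4=False, y5=False, y6=True, y7=False, y8=False, y9=False

Check each clause:
  1. {y8, y2} — y2 is true.
  2. {¬y3, y9, ¬y8} — ¬y8 is true.
  3. {y9, y4, y6} — y6 is true.
  4. {¬y8, ¬y3} — ¬y8 is true.
  5. {y3, ¬y1, y8} — ¬y1 is true.
  6. {¬y2, ¬y3, ¬y9} — ¬y3 is true.
  7. {¬y9, y6} — y6 is true.
  8. {¬y6, ¬y5} — ¬y5 is true.
  9. {¬y5, ¬y4} — ¬y5 is true.
  10. {y4, ¬y3} — ¬y3 is true.
  11. {y9, ¬y1, y8} — ¬y1 is true.
  12. {¬y4, ¬y6} — ¬y4 is true.
  13. {¬y4, ¬y3} — ¬y4 is true.
  14. {y8, ¬y7} — ¬y7 is true.
  15. {¬y1, y5} — ¬y1 is true.
  16. {y9, ¬y8} — ¬y8 is true.
  17. {y5, y2} — y2 is true.
  18. {¬y6, ¬y1} — ¬y1 is true.
  19. {¬y1, ¬y4} — ¬y4 is true.
  20. {¬y4, ¬y9, ¬y8} — ¬y8 is true.
  21. {¬y6, ¬y7} — ¬y7 is true.
  22. {¬y8, y1} — ¬y8 is true.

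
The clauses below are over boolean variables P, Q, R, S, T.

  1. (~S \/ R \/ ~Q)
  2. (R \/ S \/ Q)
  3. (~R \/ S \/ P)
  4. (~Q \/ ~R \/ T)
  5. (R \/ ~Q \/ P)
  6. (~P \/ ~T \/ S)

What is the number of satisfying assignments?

Split on R, then Q.
  R=T, Q=T: remaining (P,S,T) ∈ {(F,T,T); (T,T,T)} — 2.
  R=T, Q=F: 5 of the 8 assignments to (P,S,T) work.
  R=F, Q=T: remaining (P,S,T) ∈ {(T,F,F)} — 1.
  R=F, Q=F: remaining (P,S,T) ∈ {(F,T,F); (F,T,T); (T,T,F); (T,T,T)} — 4.
Total: 2 + 5 + 1 + 4 = 12.

12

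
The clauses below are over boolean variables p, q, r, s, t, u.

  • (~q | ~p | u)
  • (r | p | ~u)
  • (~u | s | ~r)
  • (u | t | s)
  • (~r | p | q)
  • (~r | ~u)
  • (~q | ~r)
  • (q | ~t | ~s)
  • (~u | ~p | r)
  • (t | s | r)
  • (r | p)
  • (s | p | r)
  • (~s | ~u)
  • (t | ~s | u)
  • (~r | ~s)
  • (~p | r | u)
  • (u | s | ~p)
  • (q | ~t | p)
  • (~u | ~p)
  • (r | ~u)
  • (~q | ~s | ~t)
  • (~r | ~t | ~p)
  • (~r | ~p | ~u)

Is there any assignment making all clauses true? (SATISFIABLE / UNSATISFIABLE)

r = True:
  propagation gives u=False, q=False, p=True, s=False; an empty clause results — contradiction.
r = False:
  propagation gives p=True, u=False; an empty clause results — contradiction.
Every branch closes, so no satisfying assignment exists.

UNSATISFIABLE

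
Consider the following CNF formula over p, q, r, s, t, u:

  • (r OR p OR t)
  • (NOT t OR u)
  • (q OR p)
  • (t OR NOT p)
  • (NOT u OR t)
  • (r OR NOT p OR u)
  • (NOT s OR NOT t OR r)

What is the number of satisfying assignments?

Split on t, then p.
  t=T, p=T: q free; 3 ways for (r,s,u) × 2^1 = 6.
  t=T, p=F: remaining (q,r,s,u) ∈ {(T,F,F,T); (T,T,F,T); (T,T,T,T)} — 3.
  t=F, p=T: a clause becomes empty — 0.
  t=F, p=F: remaining (q,r,s,u) ∈ {(T,T,F,F); (T,T,T,F)} — 2.
Total: 6 + 3 + 0 + 2 = 11.

11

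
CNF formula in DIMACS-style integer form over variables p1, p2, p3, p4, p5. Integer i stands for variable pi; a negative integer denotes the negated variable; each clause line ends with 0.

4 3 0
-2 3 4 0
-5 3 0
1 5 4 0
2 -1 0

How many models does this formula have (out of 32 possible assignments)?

13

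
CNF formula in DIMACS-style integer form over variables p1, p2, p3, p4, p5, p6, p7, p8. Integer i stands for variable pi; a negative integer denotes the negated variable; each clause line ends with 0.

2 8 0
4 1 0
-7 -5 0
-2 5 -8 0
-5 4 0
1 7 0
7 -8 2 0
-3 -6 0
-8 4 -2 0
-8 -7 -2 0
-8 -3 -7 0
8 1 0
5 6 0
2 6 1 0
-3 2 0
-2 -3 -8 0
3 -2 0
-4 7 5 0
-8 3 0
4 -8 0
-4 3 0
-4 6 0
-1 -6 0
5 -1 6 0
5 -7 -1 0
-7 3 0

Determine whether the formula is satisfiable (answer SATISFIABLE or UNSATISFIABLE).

UNSATISFIABLE

p8 = True:
  propagation gives p3=True, p6=False, p7=False, p1=True; an empty clause results — contradiction.
p8 = False:
  propagation gives p2=True, p1=True, p3=True, p6=False; an empty clause results — contradiction.
Every branch closes, so no satisfying assignment exists.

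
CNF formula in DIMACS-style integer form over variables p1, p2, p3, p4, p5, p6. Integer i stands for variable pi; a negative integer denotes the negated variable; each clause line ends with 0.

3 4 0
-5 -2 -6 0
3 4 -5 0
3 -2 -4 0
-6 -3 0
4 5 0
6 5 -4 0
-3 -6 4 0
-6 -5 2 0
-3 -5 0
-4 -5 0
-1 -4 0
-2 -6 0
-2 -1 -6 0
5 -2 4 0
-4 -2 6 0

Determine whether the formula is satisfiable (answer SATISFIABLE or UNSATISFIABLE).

p1 occurs only negated in the remaining clauses — set p1 = False.
Set p2 = False and propagate.
Set p3 = False and propagate.
  then p4 is forced to True.
  then p5 is forced to False.
  then p6 is forced to True.
So p1=F, p2=F, p3=F, p4=T, p5=F, p6=T is a satisfying assignment.

SATISFIABLE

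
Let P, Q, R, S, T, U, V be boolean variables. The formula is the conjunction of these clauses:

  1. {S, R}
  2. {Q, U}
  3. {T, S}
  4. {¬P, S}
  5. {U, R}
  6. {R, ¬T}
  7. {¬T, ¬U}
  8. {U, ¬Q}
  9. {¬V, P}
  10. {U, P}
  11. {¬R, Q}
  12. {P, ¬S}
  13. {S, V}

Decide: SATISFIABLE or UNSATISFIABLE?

Set P = True and propagate.
  then S is forced to True.
Branch on Q: take Q = True.
  then U is forced to True.
  then T is forced to False.
R, V are now unconstrained; take R = False, V = True.
Every clause has at least one true literal under this assignment.
So P = True, Q = True, R = False, S = True, T = False, U = True, V = True is a satisfying assignment.

SATISFIABLE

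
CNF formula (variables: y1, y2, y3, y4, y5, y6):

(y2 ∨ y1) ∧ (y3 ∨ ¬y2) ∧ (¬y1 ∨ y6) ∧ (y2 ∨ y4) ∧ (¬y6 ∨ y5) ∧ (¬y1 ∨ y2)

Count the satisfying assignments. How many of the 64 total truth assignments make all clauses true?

8

Satisfying assignments:
  y1=F y2=T y3=T y4=F y5=F y6=F
  y1=F y2=T y3=T y4=F y5=T y6=F
  y1=F y2=T y3=T y4=F y5=T y6=T
  y1=F y2=T y3=T y4=T y5=F y6=F
  y1=F y2=T y3=T y4=T y5=T y6=F
  y1=F y2=T y3=T y4=T y5=T y6=T
  y1=T y2=T y3=T y4=F y5=T y6=T
  y1=T y2=T y3=T y4=T y5=T y6=T
Count: 8.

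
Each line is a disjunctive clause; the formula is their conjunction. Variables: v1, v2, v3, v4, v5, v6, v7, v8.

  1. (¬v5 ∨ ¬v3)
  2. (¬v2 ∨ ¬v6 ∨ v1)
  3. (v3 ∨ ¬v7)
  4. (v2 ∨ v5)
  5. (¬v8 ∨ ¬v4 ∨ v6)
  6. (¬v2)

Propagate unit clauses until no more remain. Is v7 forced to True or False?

Unit clause (¬v2) sets v2 = False.
From (v5 ∨ v2) and v2 = False: v5 = True.
(¬v5 ∨ ¬v3): since v5 = True, the clause reduces to (¬v3). v3 = False.
From (v3 ∨ ¬v7) and v3 = False: v7 = False.

False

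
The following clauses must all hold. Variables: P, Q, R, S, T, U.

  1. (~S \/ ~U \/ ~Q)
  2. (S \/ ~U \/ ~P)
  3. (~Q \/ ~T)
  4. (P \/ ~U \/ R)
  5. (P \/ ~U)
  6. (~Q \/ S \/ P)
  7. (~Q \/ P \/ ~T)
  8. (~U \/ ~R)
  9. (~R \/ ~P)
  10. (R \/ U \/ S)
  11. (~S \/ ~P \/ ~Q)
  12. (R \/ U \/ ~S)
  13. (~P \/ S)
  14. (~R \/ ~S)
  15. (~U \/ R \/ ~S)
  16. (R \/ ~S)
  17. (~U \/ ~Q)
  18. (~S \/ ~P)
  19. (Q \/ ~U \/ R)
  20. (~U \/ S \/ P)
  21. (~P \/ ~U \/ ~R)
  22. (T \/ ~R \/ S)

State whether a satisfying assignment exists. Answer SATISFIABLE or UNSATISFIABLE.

Branch on P: take P = False.
  then U is forced to False.
Set Q = False and propagate.
For the remaining variables, R = True, S = False, T = True works.
So P=False, Q=False, R=True, S=False, T=True, U=False is a satisfying assignment.

SATISFIABLE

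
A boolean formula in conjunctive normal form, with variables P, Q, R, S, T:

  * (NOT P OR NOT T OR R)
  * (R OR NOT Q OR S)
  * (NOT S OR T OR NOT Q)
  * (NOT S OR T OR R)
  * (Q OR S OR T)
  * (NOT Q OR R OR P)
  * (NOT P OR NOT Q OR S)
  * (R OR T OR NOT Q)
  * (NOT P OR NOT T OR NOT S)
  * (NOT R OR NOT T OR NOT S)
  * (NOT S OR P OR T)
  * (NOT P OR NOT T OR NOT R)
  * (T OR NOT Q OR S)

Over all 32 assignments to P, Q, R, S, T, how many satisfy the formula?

5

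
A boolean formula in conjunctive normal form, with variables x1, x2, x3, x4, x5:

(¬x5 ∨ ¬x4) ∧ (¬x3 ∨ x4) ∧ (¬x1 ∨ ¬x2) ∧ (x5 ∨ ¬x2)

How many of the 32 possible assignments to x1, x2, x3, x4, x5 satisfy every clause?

9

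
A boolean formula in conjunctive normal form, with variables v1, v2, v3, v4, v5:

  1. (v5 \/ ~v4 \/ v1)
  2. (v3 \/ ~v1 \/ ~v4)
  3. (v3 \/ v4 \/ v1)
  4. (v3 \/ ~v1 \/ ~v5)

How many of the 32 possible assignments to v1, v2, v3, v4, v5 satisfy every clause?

18

Case analysis on v1 and v3:
  v1=T, v3=T: v2, v4, v5 free → 2^3 = 8.
  v1=T, v3=F: remaining (v2,v4,v5) ∈ {(F,F,F); (T,F,F)} — 2.
  v1=F, v3=T: v2 free; 3 ways for (v4,v5) × 2^1 = 6.
  v1=F, v3=F: remaining (v2,v4,v5) ∈ {(F,T,T); (T,T,T)} — 2.
Total: 8 + 2 + 6 + 2 = 18.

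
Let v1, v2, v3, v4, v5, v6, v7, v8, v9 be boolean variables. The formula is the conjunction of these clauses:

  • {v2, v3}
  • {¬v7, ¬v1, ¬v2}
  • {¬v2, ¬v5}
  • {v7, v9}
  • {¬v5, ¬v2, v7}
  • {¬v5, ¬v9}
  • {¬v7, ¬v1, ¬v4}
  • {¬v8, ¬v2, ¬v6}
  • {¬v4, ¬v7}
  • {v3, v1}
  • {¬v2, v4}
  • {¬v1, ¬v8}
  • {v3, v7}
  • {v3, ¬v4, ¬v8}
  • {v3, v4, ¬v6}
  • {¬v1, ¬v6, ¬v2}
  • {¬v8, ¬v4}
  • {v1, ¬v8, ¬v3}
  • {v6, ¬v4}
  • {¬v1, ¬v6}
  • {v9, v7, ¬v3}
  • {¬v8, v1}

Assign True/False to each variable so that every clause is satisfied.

v1 = False  v2 = False  v3 = True  v4 = False  v5 = False  v6 = True  v7 = True  v8 = False  v9 = False

v5 occurs only negated in the remaining clauses — set v5 = False.
Pure literal: v8 appears only negated; assign v8 = False.
Try v1 = False.
  then v3 is forced to True.
Branch on v2: take v2 = False.
The remaining clauses are satisfied by v4 = False, v6 = True, v7 = True, v9 = False.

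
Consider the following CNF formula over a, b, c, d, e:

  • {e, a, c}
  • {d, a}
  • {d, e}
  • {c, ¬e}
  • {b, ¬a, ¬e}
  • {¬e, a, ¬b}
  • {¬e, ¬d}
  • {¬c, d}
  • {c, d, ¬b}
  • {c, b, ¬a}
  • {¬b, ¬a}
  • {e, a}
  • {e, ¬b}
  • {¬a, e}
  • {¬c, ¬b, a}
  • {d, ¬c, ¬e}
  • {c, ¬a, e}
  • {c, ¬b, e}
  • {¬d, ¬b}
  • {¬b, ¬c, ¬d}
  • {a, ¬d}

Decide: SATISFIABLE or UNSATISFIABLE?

e = True:
  propagation gives c=True, d=False; an empty clause results — contradiction.
e = False:
  propagation gives d=True, a=True; an empty clause results — contradiction.
Every branch closes, so no satisfying assignment exists.

UNSATISFIABLE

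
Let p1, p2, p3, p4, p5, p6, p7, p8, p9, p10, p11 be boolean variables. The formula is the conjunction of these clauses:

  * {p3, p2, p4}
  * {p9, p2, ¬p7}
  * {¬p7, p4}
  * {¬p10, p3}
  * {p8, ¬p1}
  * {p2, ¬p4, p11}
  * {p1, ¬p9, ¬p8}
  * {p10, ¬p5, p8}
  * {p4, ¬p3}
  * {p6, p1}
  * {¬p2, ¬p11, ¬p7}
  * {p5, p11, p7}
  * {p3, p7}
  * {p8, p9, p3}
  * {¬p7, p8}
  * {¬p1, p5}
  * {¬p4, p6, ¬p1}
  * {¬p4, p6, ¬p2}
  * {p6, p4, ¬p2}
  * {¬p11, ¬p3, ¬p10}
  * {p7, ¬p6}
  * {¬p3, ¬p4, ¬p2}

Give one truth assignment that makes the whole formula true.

p1=True  p2=False  p3=True  p4=True  p5=True  p6=True  p7=True  p8=True  p9=True  p10=False  p11=True

Try p1 = True.
  then p8 is forced to True.
  then p5 is forced to True.
Set p2 = False and propagate.
Try p3 = True.
  then p4 is forced to True.
  then p11 is forced to True.
  then p6 is forced to True.
  then p10 is forced to False.
  then p7 is forced to True.
  then p9 is forced to True.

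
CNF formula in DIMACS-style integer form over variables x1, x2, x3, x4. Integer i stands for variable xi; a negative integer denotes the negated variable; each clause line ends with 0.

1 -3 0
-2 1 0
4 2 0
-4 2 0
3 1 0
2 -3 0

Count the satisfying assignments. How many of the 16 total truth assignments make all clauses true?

4

The models are:
  x1=T x2=T x3=F x4=F
  x1=T x2=T x3=F x4=T
  x1=T x2=T x3=T x4=F
  x1=T x2=T x3=T x4=T
That's 4 in total.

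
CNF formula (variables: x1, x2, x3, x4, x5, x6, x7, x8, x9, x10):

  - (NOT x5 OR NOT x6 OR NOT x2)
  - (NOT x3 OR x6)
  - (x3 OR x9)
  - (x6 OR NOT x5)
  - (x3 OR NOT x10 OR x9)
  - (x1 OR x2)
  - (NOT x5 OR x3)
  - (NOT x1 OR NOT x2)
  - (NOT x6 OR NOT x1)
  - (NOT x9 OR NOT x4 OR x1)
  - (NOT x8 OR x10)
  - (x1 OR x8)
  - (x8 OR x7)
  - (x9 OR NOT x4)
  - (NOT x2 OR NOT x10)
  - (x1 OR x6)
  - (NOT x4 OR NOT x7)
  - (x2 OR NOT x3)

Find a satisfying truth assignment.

x1=T, x2=F, x3=F, x4=T, x5=F, x6=F, x7=F, x8=T, x9=T, x10=T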